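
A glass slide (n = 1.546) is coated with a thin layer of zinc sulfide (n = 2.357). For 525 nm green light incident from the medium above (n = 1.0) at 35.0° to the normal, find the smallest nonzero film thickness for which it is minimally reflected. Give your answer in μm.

At the upper boundary (n = 1.0 to n = 2.357) the reflected ray undergoes a half-wave phase shift.
Ray reflecting at the bottom interface goes from n = 2.357 toward n = 1.546: no phase shift.
The two reflections differ by half a wavelength.
With one net inversion, destructive interference in reflection requires 2 n t cos θ_r = m λ.
Snell's law: 1.0 sin 35.0° = 2.357 sin θ_r → sin θ_r = 0.243, cos θ_r = 0.970.
Minimum nonzero at m = 1: t = λ / (2 n cos θ_r) = 525 / (2 × 2.357 × 0.970) = 115 nm.

0.115 μm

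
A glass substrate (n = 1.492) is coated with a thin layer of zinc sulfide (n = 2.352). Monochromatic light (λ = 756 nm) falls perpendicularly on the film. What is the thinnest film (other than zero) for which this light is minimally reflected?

Ray reflecting at the top interface goes from n = 1.0 toward n = 2.352: a half-wave phase shift.
Ray reflecting at the bottom interface goes from n = 2.352 toward n = 1.492: no phase shift.
Exactly one π shift → a net half-wave offset.
So the condition for destructive reflection is 2 n t = m λ.
Minimum nonzero at m = 1: t = λ / (2 n) = 756 / (2 × 2.352) = 161 nm.

161 nm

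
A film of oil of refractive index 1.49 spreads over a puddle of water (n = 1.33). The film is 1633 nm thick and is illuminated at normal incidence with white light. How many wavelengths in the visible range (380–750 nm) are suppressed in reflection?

6

Top surface (1.0 → 1.49): reflection off a higher-index medium gives a half-wave phase shift.
Bottom surface (1.49 → 1.33): reflection off a lower-index medium gives no phase shift.
Exactly one π shift → a net half-wave offset.
For dark reflection here: 2 n t = m λ.
λ = 2 n t / m = 4866 / m nm.
m=6: 811 nm (IR); m=7: 695 nm (visible); m=8: 608 nm (visible); m=9: 541 nm (visible); m=10: 487 nm (visible); m=11: 442 nm (visible); m=12: 406 nm (visible); m=13: 374 nm (UV).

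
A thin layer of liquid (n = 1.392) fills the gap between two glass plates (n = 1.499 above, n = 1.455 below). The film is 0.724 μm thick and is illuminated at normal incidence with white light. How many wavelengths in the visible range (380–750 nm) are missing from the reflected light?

3

Top surface (1.499 → 1.392): reflection off a lower-index medium gives no phase shift.
Ray reflecting at the bottom interface goes from n = 1.392 toward n = 1.455: a half-wave phase shift.
Exactly one π shift → a net half-wave offset.
With one net inversion, destructive interference in reflection requires 2 n t = m λ.
λ = 2 n t / m = 2016 / m nm.
m=2: 1008 nm (IR); m=3: 672 nm (visible); m=4: 504 nm (visible); m=5: 403 nm (visible); m=6: 336 nm (UV).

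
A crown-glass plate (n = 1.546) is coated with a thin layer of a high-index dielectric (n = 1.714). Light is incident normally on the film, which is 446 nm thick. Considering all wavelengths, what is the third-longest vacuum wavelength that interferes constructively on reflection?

612 nm

Ray reflecting at the top interface goes from n = 1.0 toward n = 1.714: a half-wave phase shift.
At the lower boundary (n = 1.714 to n = 1.546) the reflected ray undergoes no phase shift.
The two reflections differ by half a wavelength.
For maximum reflection here: 2 n t = (m + ½) λ.
λ = 2 n t / (m + ½). The third-longest wavelength is m = 2: λ = 2 × 1.714 × 446 / 2.50 = 612 nm.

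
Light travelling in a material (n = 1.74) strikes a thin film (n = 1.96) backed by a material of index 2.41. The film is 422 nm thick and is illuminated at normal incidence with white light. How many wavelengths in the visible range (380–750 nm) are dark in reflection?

2

Ray reflecting at the top interface goes from n = 1.74 toward n = 1.96: a half-wave phase shift.
At the lower boundary (n = 1.96 to n = 2.41) the reflected ray undergoes a half-wave phase shift.
The two reflections carry the same phase change, so no net offset.
With no net inversion, destructive interference in reflection requires 2 n t = (m + ½) λ.
λ = 2 n t / (m + ½) = 1654 / (m + ½) nm.
m=1: 1103 nm (IR); m=2: 662 nm (visible); m=3: 473 nm (visible); m=4: 368 nm (UV).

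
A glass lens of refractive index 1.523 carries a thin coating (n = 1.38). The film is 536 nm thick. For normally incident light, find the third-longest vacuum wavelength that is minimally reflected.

Top surface (1.0 → 1.38): reflection off a higher-index medium gives a half-wave phase shift.
At the lower boundary (n = 1.38 to n = 1.523) the reflected ray undergoes a half-wave phase shift.
Zero or two π shifts → no net half-wave offset.
For minimum reflection here: 2 n t = (m + ½) λ.
λ = 2 n t / (m + ½). The third-longest wavelength is m = 2: λ = 2 × 1.38 × 536 / 2.50 = 592 nm.

592 nm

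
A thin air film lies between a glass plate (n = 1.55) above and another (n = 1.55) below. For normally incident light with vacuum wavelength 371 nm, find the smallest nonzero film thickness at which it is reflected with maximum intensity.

At the upper boundary (n = 1.55 to n = 1.0) the reflected ray undergoes no phase shift.
Ray reflecting at the bottom interface goes from n = 1.0 toward n = 1.55: a half-wave phase shift.
Net: one phase inversion between the two reflected rays.
So the condition for constructive reflection is 2 n t = (m + ½) λ.
Minimum at m = 0: t = λ / (4 n) = 371 / (4 × 1.0) = 92.8 nm.

92.8 nm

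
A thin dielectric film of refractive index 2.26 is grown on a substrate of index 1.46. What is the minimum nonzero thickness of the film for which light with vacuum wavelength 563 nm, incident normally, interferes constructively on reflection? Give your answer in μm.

0.0623 μm

At the upper boundary (n = 1.0 to n = 2.26) the reflected ray undergoes a half-wave phase shift.
Ray reflecting at the bottom interface goes from n = 2.26 toward n = 1.46: no phase shift.
Exactly one π shift → a net half-wave offset.
For bright reflection here: 2 n t = (m + ½) λ.
Minimum at m = 0: t = λ / (4 n) = 563 / (4 × 2.26) = 62.3 nm.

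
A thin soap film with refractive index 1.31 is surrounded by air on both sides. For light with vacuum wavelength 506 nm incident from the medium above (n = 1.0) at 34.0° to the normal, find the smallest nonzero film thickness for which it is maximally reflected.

107 nm

Ray reflecting at the top interface goes from n = 1.0 toward n = 1.31: a half-wave phase shift.
Bottom surface (1.31 → 1.0): reflection off a lower-index medium gives no phase shift.
The two reflections differ by half a wavelength.
With one net inversion, constructive interference in reflection requires 2 n t cos θ_r = (m + ½) λ.
Snell's law: 1.0 sin 34.0° = 1.31 sin θ_r → sin θ_r = 0.427, cos θ_r = 0.904.
Minimum at m = 0: t = λ / (4 n cos θ_r) = 506 / (4 × 1.31 × 0.904) = 107 nm.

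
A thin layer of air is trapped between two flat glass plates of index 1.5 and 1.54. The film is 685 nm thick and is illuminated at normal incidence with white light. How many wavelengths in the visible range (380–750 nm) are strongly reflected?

2

At the upper boundary (n = 1.5 to n = 1.0) the reflected ray undergoes no phase shift.
At the lower boundary (n = 1.0 to n = 1.54) the reflected ray undergoes a half-wave phase shift.
Exactly one π shift → a net half-wave offset.
So the condition for constructive reflection is 2 n t = (m + ½) λ.
λ = 2 n t / (m + ½) = 1370 / (m + ½) nm.
m=1: 913 nm (IR); m=2: 548 nm (visible); m=3: 391 nm (visible); m=4: 304 nm (UV).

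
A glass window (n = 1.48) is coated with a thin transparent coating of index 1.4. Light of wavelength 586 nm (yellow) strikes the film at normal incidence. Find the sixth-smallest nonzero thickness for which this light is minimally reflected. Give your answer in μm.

Ray reflecting at the top interface goes from n = 1.0 toward n = 1.4: a half-wave phase shift.
Bottom surface (1.4 → 1.48): reflection off a higher-index medium gives a half-wave phase shift.
Net: no relative phase inversion (both shifts match).
With no net inversion, destructive interference in reflection requires 2 n t = (m + ½) λ.
The sixth-smallest nonzero thickness corresponds to m = 5: t = (m + ½) λ / (2 n) = 5.50 × 586 / (2 × 1.4) = 1151 nm.

1.15 μm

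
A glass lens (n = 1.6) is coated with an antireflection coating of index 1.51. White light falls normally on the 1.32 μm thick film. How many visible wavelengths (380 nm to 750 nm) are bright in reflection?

Ray reflecting at the top interface goes from n = 1.0 toward n = 1.51: a half-wave phase shift.
Ray reflecting at the bottom interface goes from n = 1.51 toward n = 1.6: a half-wave phase shift.
The two reflections carry the same phase change, so no net offset.
With no net inversion, constructive interference in reflection requires 2 n t = m λ.
λ = 2 n t / m = 3986 / m nm.
m=5: 797 nm (IR); m=6: 664 nm (visible); m=7: 569 nm (visible); m=8: 498 nm (visible); m=9: 443 nm (visible); m=10: 399 nm (visible); m=11: 362 nm (UV).

5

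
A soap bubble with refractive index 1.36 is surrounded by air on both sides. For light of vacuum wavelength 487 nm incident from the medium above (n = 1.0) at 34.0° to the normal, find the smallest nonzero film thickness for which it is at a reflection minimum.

At the upper boundary (n = 1.0 to n = 1.36) the reflected ray undergoes a half-wave phase shift.
Ray reflecting at the bottom interface goes from n = 1.36 toward n = 1.0: no phase shift.
Net: one phase inversion between the two reflected rays.
For dark reflection here: 2 n t cos θ_r = m λ.
Snell's law: 1.0 sin 34.0° = 1.36 sin θ_r → sin θ_r = 0.411, cos θ_r = 0.912.
Minimum nonzero at m = 1: t = λ / (2 n cos θ_r) = 487 / (2 × 1.36 × 0.912) = 196 nm.

196 nm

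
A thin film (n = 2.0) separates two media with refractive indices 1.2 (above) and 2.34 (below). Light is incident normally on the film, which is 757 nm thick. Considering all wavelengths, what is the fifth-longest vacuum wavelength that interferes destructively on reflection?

673 nm

Ray reflecting at the top interface goes from n = 1.2 toward n = 2.0: a half-wave phase shift.
Ray reflecting at the bottom interface goes from n = 2.0 toward n = 2.34: a half-wave phase shift.
The two reflections carry the same phase change, so no net offset.
With no net inversion, destructive interference in reflection requires 2 n t = (m + ½) λ.
λ = 2 n t / (m + ½). The fifth-longest wavelength is m = 4: λ = 2 × 2.0 × 757 / 4.50 = 673 nm.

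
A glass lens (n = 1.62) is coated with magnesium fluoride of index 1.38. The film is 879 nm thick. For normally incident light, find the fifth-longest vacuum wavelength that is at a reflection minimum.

539 nm

Top surface (1.0 → 1.38): reflection off a higher-index medium gives a half-wave phase shift.
Ray reflecting at the bottom interface goes from n = 1.38 toward n = 1.62: a half-wave phase shift.
Zero or two π shifts → no net half-wave offset.
With no net inversion, destructive interference in reflection requires 2 n t = (m + ½) λ.
λ = 2 n t / (m + ½). The fifth-longest wavelength is m = 4: λ = 2 × 1.38 × 879 / 4.50 = 539 nm.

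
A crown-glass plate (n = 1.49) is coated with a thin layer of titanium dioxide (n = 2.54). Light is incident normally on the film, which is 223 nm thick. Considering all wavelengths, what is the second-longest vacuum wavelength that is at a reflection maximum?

755 nm

Top surface (1.0 → 2.54): reflection off a higher-index medium gives a half-wave phase shift.
At the lower boundary (n = 2.54 to n = 1.49) the reflected ray undergoes no phase shift.
Exactly one π shift → a net half-wave offset.
For strong reflection here: 2 n t = (m + ½) λ.
λ = 2 n t / (m + ½). The second-longest wavelength is m = 1: λ = 2 × 2.54 × 223 / 1.50 = 755 nm.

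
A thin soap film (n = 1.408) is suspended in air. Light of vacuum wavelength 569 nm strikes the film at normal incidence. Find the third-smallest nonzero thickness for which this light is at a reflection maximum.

Ray reflecting at the top interface goes from n = 1.0 toward n = 1.408: a half-wave phase shift.
At the lower boundary (n = 1.408 to n = 1.0) the reflected ray undergoes no phase shift.
The two reflections differ by half a wavelength.
So the condition for constructive reflection is 2 n t = (m + ½) λ.
The third-smallest nonzero thickness corresponds to m = 2: t = (m + ½) λ / (2 n) = 2.50 × 569 / (2 × 1.408) = 505 nm.

505 nm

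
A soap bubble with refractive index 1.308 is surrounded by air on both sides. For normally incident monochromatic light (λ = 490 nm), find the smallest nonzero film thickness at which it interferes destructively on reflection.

187 nm

Ray reflecting at the top interface goes from n = 1.0 toward n = 1.308: a half-wave phase shift.
At the lower boundary (n = 1.308 to n = 1.0) the reflected ray undergoes no phase shift.
The two reflections differ by half a wavelength.
With one net inversion, destructive interference in reflection requires 2 n t = m λ.
Minimum nonzero at m = 1: t = λ / (2 n) = 490 / (2 × 1.308) = 187 nm.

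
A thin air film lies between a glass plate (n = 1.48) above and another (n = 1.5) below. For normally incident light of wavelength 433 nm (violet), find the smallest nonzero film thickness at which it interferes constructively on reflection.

At the upper boundary (n = 1.48 to n = 1.0) the reflected ray undergoes no phase shift.
Bottom surface (1.0 → 1.5): reflection off a higher-index medium gives a half-wave phase shift.
The two reflections differ by half a wavelength.
With one net inversion, constructive interference in reflection requires 2 n t = (m + ½) λ.
Minimum at m = 0: t = λ / (4 n) = 433 / (4 × 1.0) = 108 nm.

108 nm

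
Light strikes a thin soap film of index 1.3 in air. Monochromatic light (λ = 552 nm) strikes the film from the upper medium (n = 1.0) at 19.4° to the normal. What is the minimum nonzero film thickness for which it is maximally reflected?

At the upper boundary (n = 1.0 to n = 1.3) the reflected ray undergoes a half-wave phase shift.
Bottom surface (1.3 → 1.0): reflection off a lower-index medium gives no phase shift.
Net: one phase inversion between the two reflected rays.
For bright reflection here: 2 n t cos θ_r = (m + ½) λ.
Snell's law: 1.0 sin 19.4° = 1.3 sin θ_r → sin θ_r = 0.256, cos θ_r = 0.967.
Minimum at m = 0: t = λ / (4 n cos θ_r) = 552 / (4 × 1.3 × 0.967) = 110 nm.

110 nm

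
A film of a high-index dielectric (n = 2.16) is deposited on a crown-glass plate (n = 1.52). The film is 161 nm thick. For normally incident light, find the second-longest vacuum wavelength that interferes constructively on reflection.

464 nm

At the upper boundary (n = 1.0 to n = 2.16) the reflected ray undergoes a half-wave phase shift.
Ray reflecting at the bottom interface goes from n = 2.16 toward n = 1.52: no phase shift.
Exactly one π shift → a net half-wave offset.
So the condition for constructive reflection is 2 n t = (m + ½) λ.
λ = 2 n t / (m + ½). The second-longest wavelength is m = 1: λ = 2 × 2.16 × 161 / 1.50 = 464 nm.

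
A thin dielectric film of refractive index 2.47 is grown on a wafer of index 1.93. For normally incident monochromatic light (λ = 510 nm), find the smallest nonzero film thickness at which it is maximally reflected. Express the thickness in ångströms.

516 Å

Ray reflecting at the top interface goes from n = 1.0 toward n = 2.47: a half-wave phase shift.
Ray reflecting at the bottom interface goes from n = 2.47 toward n = 1.93: no phase shift.
Net: one phase inversion between the two reflected rays.
With one net inversion, constructive interference in reflection requires 2 n t = (m + ½) λ.
Minimum at m = 0: t = λ / (4 n) = 510 / (4 × 2.47) = 51.6 nm.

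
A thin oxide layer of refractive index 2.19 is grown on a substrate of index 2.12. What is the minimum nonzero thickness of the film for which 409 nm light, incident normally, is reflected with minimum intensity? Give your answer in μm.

Top surface (1.0 → 2.19): reflection off a higher-index medium gives a half-wave phase shift.
Bottom surface (2.19 → 2.12): reflection off a lower-index medium gives no phase shift.
Exactly one π shift → a net half-wave offset.
So the condition for destructive reflection is 2 n t = m λ.
Minimum nonzero at m = 1: t = λ / (2 n) = 409 / (2 × 2.19) = 93.4 nm.

0.0934 μm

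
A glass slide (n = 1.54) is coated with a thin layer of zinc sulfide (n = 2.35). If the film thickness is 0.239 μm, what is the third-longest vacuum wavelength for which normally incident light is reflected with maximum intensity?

Ray reflecting at the top interface goes from n = 1.0 toward n = 2.35: a half-wave phase shift.
Ray reflecting at the bottom interface goes from n = 2.35 toward n = 1.54: no phase shift.
Net: one phase inversion between the two reflected rays.
For strong reflection here: 2 n t = (m + ½) λ.
λ = 2 n t / (m + ½). The third-longest wavelength is m = 2: λ = 2 × 2.35 × 239 / 2.50 = 449 nm.

449 nm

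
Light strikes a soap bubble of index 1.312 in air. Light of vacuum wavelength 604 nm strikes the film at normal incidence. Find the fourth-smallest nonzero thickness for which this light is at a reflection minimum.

At the upper boundary (n = 1.0 to n = 1.312) the reflected ray undergoes a half-wave phase shift.
Bottom surface (1.312 → 1.0): reflection off a lower-index medium gives no phase shift.
Exactly one π shift → a net half-wave offset.
With one net inversion, destructive interference in reflection requires 2 n t = m λ.
The fourth-smallest nonzero thickness corresponds to m = 4: t = m λ / (2 n) = 4.00 × 604 / (2 × 1.312) = 921 nm.

921 nm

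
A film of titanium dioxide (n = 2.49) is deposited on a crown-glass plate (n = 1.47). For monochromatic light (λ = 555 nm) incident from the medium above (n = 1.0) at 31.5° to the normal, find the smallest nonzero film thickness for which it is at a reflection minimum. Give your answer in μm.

At the upper boundary (n = 1.0 to n = 2.49) the reflected ray undergoes a half-wave phase shift.
Bottom surface (2.49 → 1.47): reflection off a lower-index medium gives no phase shift.
Exactly one π shift → a net half-wave offset.
So the condition for destructive reflection is 2 n t cos θ_r = m λ.
Snell's law: 1.0 sin 31.5° = 2.49 sin θ_r → sin θ_r = 0.210, cos θ_r = 0.978.
Minimum nonzero at m = 1: t = λ / (2 n cos θ_r) = 555 / (2 × 2.49 × 0.978) = 114 nm.

0.114 μm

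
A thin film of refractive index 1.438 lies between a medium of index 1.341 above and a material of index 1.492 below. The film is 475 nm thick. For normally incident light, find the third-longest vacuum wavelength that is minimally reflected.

Ray reflecting at the top interface goes from n = 1.341 toward n = 1.438: a half-wave phase shift.
At the lower boundary (n = 1.438 to n = 1.492) the reflected ray undergoes a half-wave phase shift.
Zero or two π shifts → no net half-wave offset.
With no net inversion, destructive interference in reflection requires 2 n t = (m + ½) λ.
λ = 2 n t / (m + ½). The third-longest wavelength is m = 2: λ = 2 × 1.438 × 475 / 2.50 = 546 nm.

546 nm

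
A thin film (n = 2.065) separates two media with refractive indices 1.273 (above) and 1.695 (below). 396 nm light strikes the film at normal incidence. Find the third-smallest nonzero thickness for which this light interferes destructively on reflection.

Top surface (1.273 → 2.065): reflection off a higher-index medium gives a half-wave phase shift.
Ray reflecting at the bottom interface goes from n = 2.065 toward n = 1.695: no phase shift.
Exactly one π shift → a net half-wave offset.
So the condition for destructive reflection is 2 n t = m λ.
The third-smallest nonzero thickness corresponds to m = 3: t = m λ / (2 n) = 3.00 × 396 / (2 × 2.065) = 288 nm.

288 nm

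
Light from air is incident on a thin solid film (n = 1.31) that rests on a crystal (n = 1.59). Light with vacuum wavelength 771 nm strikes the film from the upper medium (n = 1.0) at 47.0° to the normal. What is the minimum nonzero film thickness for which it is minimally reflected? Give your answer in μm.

0.177 μm

Top surface (1.0 → 1.31): reflection off a higher-index medium gives a half-wave phase shift.
At the lower boundary (n = 1.31 to n = 1.59) the reflected ray undergoes a half-wave phase shift.
Net: no relative phase inversion (both shifts match).
For dark reflection here: 2 n t cos θ_r = (m + ½) λ.
Snell's law: 1.0 sin 47.0° = 1.31 sin θ_r → sin θ_r = 0.558, cos θ_r = 0.830.
Minimum at m = 0: t = λ / (4 n cos θ_r) = 771 / (4 × 1.31 × 0.830) = 177 nm.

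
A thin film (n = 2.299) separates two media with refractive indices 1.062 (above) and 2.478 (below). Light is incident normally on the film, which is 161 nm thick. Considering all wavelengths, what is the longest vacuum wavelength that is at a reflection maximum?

740 nm

At the upper boundary (n = 1.062 to n = 2.299) the reflected ray undergoes a half-wave phase shift.
Ray reflecting at the bottom interface goes from n = 2.299 toward n = 2.478: a half-wave phase shift.
Zero or two π shifts → no net half-wave offset.
So the condition for constructive reflection is 2 n t = m λ.
λ = 2 n t / m. The longest wavelength is m = 1: λ = 2 × 2.299 × 161 / 1.00 = 740 nm.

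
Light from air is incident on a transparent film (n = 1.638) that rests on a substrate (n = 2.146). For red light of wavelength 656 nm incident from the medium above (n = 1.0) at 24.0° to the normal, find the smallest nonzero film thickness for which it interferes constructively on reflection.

Top surface (1.0 → 1.638): reflection off a higher-index medium gives a half-wave phase shift.
Bottom surface (1.638 → 2.146): reflection off a higher-index medium gives a half-wave phase shift.
Net: no relative phase inversion (both shifts match).
With no net inversion, constructive interference in reflection requires 2 n t cos θ_r = m λ.
Snell's law: 1.0 sin 24.0° = 1.638 sin θ_r → sin θ_r = 0.248, cos θ_r = 0.969.
Minimum nonzero at m = 1: t = λ / (2 n cos θ_r) = 656 / (2 × 1.638 × 0.969) = 207 nm.

207 nm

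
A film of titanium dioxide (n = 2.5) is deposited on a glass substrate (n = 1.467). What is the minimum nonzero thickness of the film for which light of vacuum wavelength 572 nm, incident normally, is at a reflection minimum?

114 nm

Top surface (1.0 → 2.5): reflection off a higher-index medium gives a half-wave phase shift.
Ray reflecting at the bottom interface goes from n = 2.5 toward n = 1.467: no phase shift.
Exactly one π shift → a net half-wave offset.
So the condition for destructive reflection is 2 n t = m λ.
Minimum nonzero at m = 1: t = λ / (2 n) = 572 / (2 × 2.5) = 114 nm.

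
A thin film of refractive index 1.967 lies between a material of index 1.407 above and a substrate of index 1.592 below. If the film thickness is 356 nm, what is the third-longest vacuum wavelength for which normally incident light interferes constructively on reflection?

Top surface (1.407 → 1.967): reflection off a higher-index medium gives a half-wave phase shift.
Ray reflecting at the bottom interface goes from n = 1.967 toward n = 1.592: no phase shift.
Exactly one π shift → a net half-wave offset.
With one net inversion, constructive interference in reflection requires 2 n t = (m + ½) λ.
λ = 2 n t / (m + ½). The third-longest wavelength is m = 2: λ = 2 × 1.967 × 356 / 2.50 = 560 nm.

560 nm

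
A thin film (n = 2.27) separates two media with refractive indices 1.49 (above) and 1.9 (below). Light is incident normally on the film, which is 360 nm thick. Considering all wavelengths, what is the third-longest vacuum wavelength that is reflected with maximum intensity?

654 nm

Ray reflecting at the top interface goes from n = 1.49 toward n = 2.27: a half-wave phase shift.
Bottom surface (2.27 → 1.9): reflection off a lower-index medium gives no phase shift.
Exactly one π shift → a net half-wave offset.
So the condition for constructive reflection is 2 n t = (m + ½) λ.
λ = 2 n t / (m + ½). The third-longest wavelength is m = 2: λ = 2 × 2.27 × 360 / 2.50 = 654 nm.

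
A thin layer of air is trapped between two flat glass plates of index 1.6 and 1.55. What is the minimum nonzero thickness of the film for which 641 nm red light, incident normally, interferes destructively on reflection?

At the upper boundary (n = 1.6 to n = 1.0) the reflected ray undergoes no phase shift.
Bottom surface (1.0 → 1.55): reflection off a higher-index medium gives a half-wave phase shift.
Net: one phase inversion between the two reflected rays.
With one net inversion, destructive interference in reflection requires 2 n t = m λ.
Minimum nonzero at m = 1: t = λ / (2 n) = 641 / (2 × 1.0) = 321 nm.

321 nm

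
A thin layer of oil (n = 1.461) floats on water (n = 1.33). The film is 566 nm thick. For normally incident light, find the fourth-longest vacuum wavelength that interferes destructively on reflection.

413 nm

Ray reflecting at the top interface goes from n = 1.0 toward n = 1.461: a half-wave phase shift.
At the lower boundary (n = 1.461 to n = 1.33) the reflected ray undergoes no phase shift.
Exactly one π shift → a net half-wave offset.
With one net inversion, destructive interference in reflection requires 2 n t = m λ.
λ = 2 n t / m. The fourth-longest wavelength is m = 4: λ = 2 × 1.461 × 566 / 4.00 = 413 nm.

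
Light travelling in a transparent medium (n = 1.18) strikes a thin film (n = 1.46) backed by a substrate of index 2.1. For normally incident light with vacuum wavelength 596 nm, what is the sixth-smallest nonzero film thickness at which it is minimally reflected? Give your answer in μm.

Ray reflecting at the top interface goes from n = 1.18 toward n = 1.46: a half-wave phase shift.
Bottom surface (1.46 → 2.1): reflection off a higher-index medium gives a half-wave phase shift.
The two reflections carry the same phase change, so no net offset.
So the condition for destructive reflection is 2 n t = (m + ½) λ.
The sixth-smallest nonzero thickness corresponds to m = 5: t = (m + ½) λ / (2 n) = 5.50 × 596 / (2 × 1.46) = 1123 nm.

1.12 μm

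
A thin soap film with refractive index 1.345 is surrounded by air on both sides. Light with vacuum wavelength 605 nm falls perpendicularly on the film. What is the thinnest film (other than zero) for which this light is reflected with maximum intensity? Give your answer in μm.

0.112 μm

Ray reflecting at the top interface goes from n = 1.0 toward n = 1.345: a half-wave phase shift.
At the lower boundary (n = 1.345 to n = 1.0) the reflected ray undergoes no phase shift.
Net: one phase inversion between the two reflected rays.
With one net inversion, constructive interference in reflection requires 2 n t = (m + ½) λ.
Minimum at m = 0: t = λ / (4 n) = 605 / (4 × 1.345) = 112 nm.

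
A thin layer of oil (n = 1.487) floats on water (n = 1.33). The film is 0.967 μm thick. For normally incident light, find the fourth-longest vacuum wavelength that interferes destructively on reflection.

At the upper boundary (n = 1.0 to n = 1.487) the reflected ray undergoes a half-wave phase shift.
Ray reflecting at the bottom interface goes from n = 1.487 toward n = 1.33: no phase shift.
Exactly one π shift → a net half-wave offset.
So the condition for destructive reflection is 2 n t = m λ.
λ = 2 n t / m. The fourth-longest wavelength is m = 4: λ = 2 × 1.487 × 967 / 4.00 = 719 nm.

719 nm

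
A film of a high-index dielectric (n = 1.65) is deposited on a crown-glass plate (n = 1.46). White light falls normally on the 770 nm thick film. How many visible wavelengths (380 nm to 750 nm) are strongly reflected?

4

Top surface (1.0 → 1.65): reflection off a higher-index medium gives a half-wave phase shift.
Ray reflecting at the bottom interface goes from n = 1.65 toward n = 1.46: no phase shift.
Exactly one π shift → a net half-wave offset.
For strong reflection here: 2 n t = (m + ½) λ.
λ = 2 n t / (m + ½) = 2541 / (m + ½) nm.
m=2: 1016 nm (IR); m=3: 726 nm (visible); m=4: 565 nm (visible); m=5: 462 nm (visible); m=6: 391 nm (visible); m=7: 339 nm (UV).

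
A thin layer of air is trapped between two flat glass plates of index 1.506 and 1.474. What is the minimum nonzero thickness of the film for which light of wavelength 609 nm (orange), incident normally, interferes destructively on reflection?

305 nm

At the upper boundary (n = 1.506 to n = 1.0) the reflected ray undergoes no phase shift.
Ray reflecting at the bottom interface goes from n = 1.0 toward n = 1.474: a half-wave phase shift.
Exactly one π shift → a net half-wave offset.
With one net inversion, destructive interference in reflection requires 2 n t = m λ.
Minimum nonzero at m = 1: t = λ / (2 n) = 609 / (2 × 1.0) = 305 nm.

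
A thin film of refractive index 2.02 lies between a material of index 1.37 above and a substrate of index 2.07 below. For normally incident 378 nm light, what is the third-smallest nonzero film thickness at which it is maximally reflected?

281 nm

At the upper boundary (n = 1.37 to n = 2.02) the reflected ray undergoes a half-wave phase shift.
Bottom surface (2.02 → 2.07): reflection off a higher-index medium gives a half-wave phase shift.
Net: no relative phase inversion (both shifts match).
For strong reflection here: 2 n t = m λ.
The third-smallest nonzero thickness corresponds to m = 3: t = m λ / (2 n) = 3.00 × 378 / (2 × 2.02) = 281 nm.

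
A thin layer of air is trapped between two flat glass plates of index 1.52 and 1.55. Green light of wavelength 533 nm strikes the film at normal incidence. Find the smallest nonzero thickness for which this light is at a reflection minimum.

At the upper boundary (n = 1.52 to n = 1.0) the reflected ray undergoes no phase shift.
Bottom surface (1.0 → 1.55): reflection off a higher-index medium gives a half-wave phase shift.
The two reflections differ by half a wavelength.
So the condition for destructive reflection is 2 n t = m λ.
The smallest nonzero thickness corresponds to m = 1: t = m λ / (2 n) = 1.00 × 533 / (2 × 1.0) = 267 nm.

267 nm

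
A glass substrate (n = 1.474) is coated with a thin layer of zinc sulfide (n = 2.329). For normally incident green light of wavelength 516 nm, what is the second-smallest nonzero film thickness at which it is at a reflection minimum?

222 nm

Ray reflecting at the top interface goes from n = 1.0 toward n = 2.329: a half-wave phase shift.
At the lower boundary (n = 2.329 to n = 1.474) the reflected ray undergoes no phase shift.
The two reflections differ by half a wavelength.
For minimum reflection here: 2 n t = m λ.
The second-smallest nonzero thickness corresponds to m = 2: t = m λ / (2 n) = 2.00 × 516 / (2 × 2.329) = 222 nm.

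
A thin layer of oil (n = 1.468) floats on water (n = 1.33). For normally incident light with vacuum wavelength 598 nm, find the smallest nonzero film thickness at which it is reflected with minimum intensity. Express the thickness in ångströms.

2037 Å

Top surface (1.0 → 1.468): reflection off a higher-index medium gives a half-wave phase shift.
Bottom surface (1.468 → 1.33): reflection off a lower-index medium gives no phase shift.
The two reflections differ by half a wavelength.
So the condition for destructive reflection is 2 n t = m λ.
Minimum nonzero at m = 1: t = λ / (2 n) = 598 / (2 × 1.468) = 204 nm.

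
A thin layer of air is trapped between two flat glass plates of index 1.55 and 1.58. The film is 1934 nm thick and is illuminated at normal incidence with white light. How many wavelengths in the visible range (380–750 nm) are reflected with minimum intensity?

5

Top surface (1.55 → 1.0): reflection off a lower-index medium gives no phase shift.
Ray reflecting at the bottom interface goes from n = 1.0 toward n = 1.58: a half-wave phase shift.
Net: one phase inversion between the two reflected rays.
For dark reflection here: 2 n t = m λ.
λ = 2 n t / m = 3868 / m nm.
m=5: 774 nm (IR); m=6: 645 nm (visible); m=7: 553 nm (visible); m=8: 484 nm (visible); m=9: 430 nm (visible); m=10: 387 nm (visible); m=11: 352 nm (UV).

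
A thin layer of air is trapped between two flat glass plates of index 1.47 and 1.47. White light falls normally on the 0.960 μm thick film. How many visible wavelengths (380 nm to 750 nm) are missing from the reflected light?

3

Ray reflecting at the top interface goes from n = 1.47 toward n = 1.0: no phase shift.
At the lower boundary (n = 1.0 to n = 1.47) the reflected ray undergoes a half-wave phase shift.
Exactly one π shift → a net half-wave offset.
For dark reflection here: 2 n t = m λ.
λ = 2 n t / m = 1920 / m nm.
m=2: 960 nm (IR); m=3: 640 nm (visible); m=4: 480 nm (visible); m=5: 384 nm (visible); m=6: 320 nm (UV).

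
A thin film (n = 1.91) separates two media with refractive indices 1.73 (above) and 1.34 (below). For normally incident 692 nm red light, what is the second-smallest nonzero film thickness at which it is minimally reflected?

Top surface (1.73 → 1.91): reflection off a higher-index medium gives a half-wave phase shift.
Bottom surface (1.91 → 1.34): reflection off a lower-index medium gives no phase shift.
The two reflections differ by half a wavelength.
So the condition for destructive reflection is 2 n t = m λ.
The second-smallest nonzero thickness corresponds to m = 2: t = m λ / (2 n) = 2.00 × 692 / (2 × 1.91) = 362 nm.

362 nm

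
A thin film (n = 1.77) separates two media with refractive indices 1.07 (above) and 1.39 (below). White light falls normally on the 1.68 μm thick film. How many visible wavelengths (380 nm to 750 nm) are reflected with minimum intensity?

8

At the upper boundary (n = 1.07 to n = 1.77) the reflected ray undergoes a half-wave phase shift.
At the lower boundary (n = 1.77 to n = 1.39) the reflected ray undergoes no phase shift.
Exactly one π shift → a net half-wave offset.
With one net inversion, destructive interference in reflection requires 2 n t = m λ.
λ = 2 n t / m = 5947 / m nm.
m=7: 850 nm (IR); m=8: 743 nm (visible); m=9: 661 nm (visible); m=10: 595 nm (visible); m=11: 541 nm (visible); m=12: 496 nm (visible); m=13: 457 nm (visible); m=14: 425 nm (visible); m=15: 396 nm (visible); m=16: 372 nm (UV).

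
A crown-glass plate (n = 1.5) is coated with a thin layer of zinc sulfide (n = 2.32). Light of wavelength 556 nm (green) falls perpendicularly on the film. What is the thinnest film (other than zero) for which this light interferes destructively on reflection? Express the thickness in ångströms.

1198 Å

At the upper boundary (n = 1.0 to n = 2.32) the reflected ray undergoes a half-wave phase shift.
At the lower boundary (n = 2.32 to n = 1.5) the reflected ray undergoes no phase shift.
The two reflections differ by half a wavelength.
For weak reflection here: 2 n t = m λ.
Minimum nonzero at m = 1: t = λ / (2 n) = 556 / (2 × 2.32) = 120 nm.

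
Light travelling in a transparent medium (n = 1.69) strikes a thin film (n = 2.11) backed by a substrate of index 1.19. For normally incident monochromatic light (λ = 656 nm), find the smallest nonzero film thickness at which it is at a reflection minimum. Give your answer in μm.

0.155 μm

Ray reflecting at the top interface goes from n = 1.69 toward n = 2.11: a half-wave phase shift.
Ray reflecting at the bottom interface goes from n = 2.11 toward n = 1.19: no phase shift.
Net: one phase inversion between the two reflected rays.
For weak reflection here: 2 n t = m λ.
Minimum nonzero at m = 1: t = λ / (2 n) = 656 / (2 × 2.11) = 155 nm.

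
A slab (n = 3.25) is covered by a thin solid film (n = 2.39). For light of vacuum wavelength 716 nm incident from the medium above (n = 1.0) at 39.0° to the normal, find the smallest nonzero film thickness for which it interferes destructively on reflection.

At the upper boundary (n = 1.0 to n = 2.39) the reflected ray undergoes a half-wave phase shift.
Bottom surface (2.39 → 3.25): reflection off a higher-index medium gives a half-wave phase shift.
Zero or two π shifts → no net half-wave offset.
For dark reflection here: 2 n t cos θ_r = (m + ½) λ.
Snell's law: 1.0 sin 39.0° = 2.39 sin θ_r → sin θ_r = 0.263, cos θ_r = 0.965.
Minimum at m = 0: t = λ / (4 n cos θ_r) = 716 / (4 × 2.39 × 0.965) = 77.6 nm.

77.6 nm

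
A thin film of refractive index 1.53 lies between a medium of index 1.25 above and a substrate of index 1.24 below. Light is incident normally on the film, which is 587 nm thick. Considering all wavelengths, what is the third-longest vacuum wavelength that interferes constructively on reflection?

Ray reflecting at the top interface goes from n = 1.25 toward n = 1.53: a half-wave phase shift.
At the lower boundary (n = 1.53 to n = 1.24) the reflected ray undergoes no phase shift.
Net: one phase inversion between the two reflected rays.
So the condition for constructive reflection is 2 n t = (m + ½) λ.
λ = 2 n t / (m + ½). The third-longest wavelength is m = 2: λ = 2 × 1.53 × 587 / 2.50 = 718 nm.

718 nm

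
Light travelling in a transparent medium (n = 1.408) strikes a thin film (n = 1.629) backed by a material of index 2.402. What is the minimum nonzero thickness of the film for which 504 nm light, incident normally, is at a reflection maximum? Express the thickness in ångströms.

1547 Å

Ray reflecting at the top interface goes from n = 1.408 toward n = 1.629: a half-wave phase shift.
At the lower boundary (n = 1.629 to n = 2.402) the reflected ray undergoes a half-wave phase shift.
The two reflections carry the same phase change, so no net offset.
For maximum reflection here: 2 n t = m λ.
Minimum nonzero at m = 1: t = λ / (2 n) = 504 / (2 × 1.629) = 155 nm.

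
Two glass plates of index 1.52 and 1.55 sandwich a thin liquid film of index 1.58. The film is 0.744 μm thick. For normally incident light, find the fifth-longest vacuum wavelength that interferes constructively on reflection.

At the upper boundary (n = 1.52 to n = 1.58) the reflected ray undergoes a half-wave phase shift.
Ray reflecting at the bottom interface goes from n = 1.58 toward n = 1.55: no phase shift.
Net: one phase inversion between the two reflected rays.
For maximum reflection here: 2 n t = (m + ½) λ.
λ = 2 n t / (m + ½). The fifth-longest wavelength is m = 4: λ = 2 × 1.58 × 744 / 4.50 = 522 nm.

522 nm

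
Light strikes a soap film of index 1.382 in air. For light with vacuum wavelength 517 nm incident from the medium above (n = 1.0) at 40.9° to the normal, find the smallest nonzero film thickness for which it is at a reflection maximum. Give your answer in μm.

0.106 μm

At the upper boundary (n = 1.0 to n = 1.382) the reflected ray undergoes a half-wave phase shift.
Bottom surface (1.382 → 1.0): reflection off a lower-index medium gives no phase shift.
The two reflections differ by half a wavelength.
So the condition for constructive reflection is 2 n t cos θ_r = (m + ½) λ.
Snell's law: 1.0 sin 40.9° = 1.382 sin θ_r → sin θ_r = 0.474, cos θ_r = 0.881.
Minimum at m = 0: t = λ / (4 n cos θ_r) = 517 / (4 × 1.382 × 0.881) = 106 nm.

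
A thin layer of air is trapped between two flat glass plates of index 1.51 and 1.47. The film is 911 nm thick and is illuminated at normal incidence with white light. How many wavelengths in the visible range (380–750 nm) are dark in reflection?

2

At the upper boundary (n = 1.51 to n = 1.0) the reflected ray undergoes no phase shift.
Bottom surface (1.0 → 1.47): reflection off a higher-index medium gives a half-wave phase shift.
Net: one phase inversion between the two reflected rays.
For weak reflection here: 2 n t = m λ.
λ = 2 n t / m = 1822 / m nm.
m=2: 911 nm (IR); m=3: 607 nm (visible); m=4: 456 nm (visible); m=5: 364 nm (UV).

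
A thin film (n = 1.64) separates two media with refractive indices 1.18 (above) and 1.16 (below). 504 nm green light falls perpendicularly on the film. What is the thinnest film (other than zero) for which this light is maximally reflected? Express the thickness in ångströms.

Ray reflecting at the top interface goes from n = 1.18 toward n = 1.64: a half-wave phase shift.
Ray reflecting at the bottom interface goes from n = 1.64 toward n = 1.16: no phase shift.
Net: one phase inversion between the two reflected rays.
So the condition for constructive reflection is 2 n t = (m + ½) λ.
Minimum at m = 0: t = λ / (4 n) = 504 / (4 × 1.64) = 76.8 nm.

768 Å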